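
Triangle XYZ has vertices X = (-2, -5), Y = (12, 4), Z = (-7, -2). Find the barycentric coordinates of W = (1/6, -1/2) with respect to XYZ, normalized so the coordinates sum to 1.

(1/6, 1/3, 1/2)

Signed area of the reference triangle: [XYZ] = ½·((-2)·(4−(-2)) + 12·(-2−(-5)) + (-7)·(-5−4)) = ½·(-12 + 36 + 63) = 87/2.
[WYZ] = ½·((1/6)·(4−(-2)) + 12·(-2−(-1/2)) + (-7)·(-1/2−4)) = ½·(1 − 18 + 63/2) = 29/4, so the X-coordinate is (29/4)/(87/2) = 1/6.
[XWZ] = ½·((-2)·(-1/2−(-2)) + (1/6)·(-2−(-5)) + (-7)·(-5−(-1/2))) = ½·(-3 + 1/2 + 63/2) = 29/2, so the Y-coordinate is 1/3.
[XYW] = ½·((-2)·(4−(-1/2)) + 12·(-1/2−(-5)) + (1/6)·(-5−4)) = ½·(-9 + 54 − 3/2) = 87/4, so the Z-coordinate is 1/2.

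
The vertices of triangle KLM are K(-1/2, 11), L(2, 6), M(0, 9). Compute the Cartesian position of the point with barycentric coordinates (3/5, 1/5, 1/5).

N = (3/5)·K + (1/5)·L + (1/5)·M.
x-coordinate: (3/5)·(-1/2) + (1/5)·2 + (1/5)·0 = 1/10.
y-coordinate: (3/5)·11 + (1/5)·6 + (1/5)·9 = 48/5.

(1/10, 48/5)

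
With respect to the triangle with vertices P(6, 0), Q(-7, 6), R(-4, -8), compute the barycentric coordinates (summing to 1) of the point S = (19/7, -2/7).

Signed area of the reference triangle: [PQR] = ½·(6·(6−(-8)) + (-7)·(-8−0) + (-4)·(0−6)) = ½·(84 + 56 + 24) = 82.
[SQR] = ½·((19/7)·(6−(-8)) + (-7)·(-8−(-2/7)) + (-4)·(-2/7−6)) = ½·(38 + 54 + 176/7) = 410/7, so the P-coordinate is (410/7)/82 = 5/7.
[PSR] = ½·(6·(-2/7−(-8)) + (19/7)·(-8−0) + (-4)·(0−(-2/7))) = ½·(324/7 − 152/7 − 8/7) = 82/7, so the Q-coordinate is 1/7.
[PQS] = ½·(6·(6−(-2/7)) + (-7)·(-2/7−0) + (19/7)·(0−6)) = ½·(264/7 + 2 − 114/7) = 82/7, so the R-coordinate is 1/7.
Check: 5/7 + 1/7 + 1/7 = 1.

(5/7, 1/7, 1/7)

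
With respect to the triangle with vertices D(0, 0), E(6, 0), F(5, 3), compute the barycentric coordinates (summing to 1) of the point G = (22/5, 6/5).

Signed area of the reference triangle: [DEF] = ½·(0·(0−3) + 6·(3−0) + 5·(0−0)) = ½·(0 + 18 + 0) = 9.
[GEF] = ½·((22/5)·(0−3) + 6·(3−(6/5)) + 5·(6/5−0)) = ½·(-66/5 + 54/5 + 6) = 9/5, so the D-coordinate is (9/5)/9 = 1/5.
[DGF] = ½·(0·(6/5−3) + (22/5)·(3−0) + 5·(0−(6/5))) = ½·(0 + 66/5 − 6) = 18/5, so the E-coordinate is 2/5.
[DEG] = ½·(0·(0−(6/5)) + 6·(6/5−0) + (22/5)·(0−0)) = ½·(0 + 36/5 + 0) = 18/5, so the F-coordinate is 2/5.
Check: 1/5 + 2/5 + 2/5 = 1.

(1/5, 2/5, 2/5)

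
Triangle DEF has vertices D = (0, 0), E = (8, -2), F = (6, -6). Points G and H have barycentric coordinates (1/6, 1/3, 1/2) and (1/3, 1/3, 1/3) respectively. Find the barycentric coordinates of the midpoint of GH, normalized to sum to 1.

(1/4, 1/3, 5/12)

Since both coordinate triples sum to 1, the midpoint's barycentrics are the componentwise average.
(1/6+1/3)/2 = 1/4; similarly 1/3 and 5/12.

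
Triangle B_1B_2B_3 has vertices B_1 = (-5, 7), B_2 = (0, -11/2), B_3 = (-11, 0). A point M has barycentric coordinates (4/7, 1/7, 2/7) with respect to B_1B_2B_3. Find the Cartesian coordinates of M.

(-6, 45/14)

M = (4/7)·B_1 + (1/7)·B_2 + (2/7)·B_3.
x-coordinate: (4/7)·(-5) + (1/7)·0 + (2/7)·(-11) = -6.
y-coordinate: (4/7)·7 + (1/7)·(-11/2) + (2/7)·0 = 45/14.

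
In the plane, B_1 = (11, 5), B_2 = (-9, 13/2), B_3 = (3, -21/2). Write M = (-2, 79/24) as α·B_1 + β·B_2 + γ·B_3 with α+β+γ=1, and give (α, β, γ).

Signed area of the reference triangle: [B_1B_2B_3] = ½·(11·(13/2−(-21/2)) + (-9)·(-21/2−5) + 3·(5−(13/2))) = ½·(187 + 279/2 − 9/2) = 161.
[MB_2B_3] = ½·((-2)·(13/2−(-21/2)) + (-9)·(-21/2−(79/24)) + 3·(79/24−(13/2))) = ½·(-34 + 993/8 − 77/8) = 161/4, so the B_1-coordinate is (161/4)/161 = 1/4.
[B_1MB_3] = ½·(11·(79/24−(-21/2)) + (-2)·(-21/2−5) + 3·(5−(79/24))) = ½·(3641/24 + 31 + 41/8) = 1127/12, so the B_2-coordinate is 7/12.
[B_1B_2M] = ½·(11·(13/2−(79/24)) + (-9)·(79/24−5) + (-2)·(5−(13/2))) = ½·(847/24 + 123/8 + 3) = 161/6, so the B_3-coordinate is 1/6.

(1/4, 7/12, 1/6)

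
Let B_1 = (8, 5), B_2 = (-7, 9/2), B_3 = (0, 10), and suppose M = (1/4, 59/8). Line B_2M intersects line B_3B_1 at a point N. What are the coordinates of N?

Barycentric coordinates of M with respect to B_1B_2B_3: (1/4, 1/4, 1/2).
On side B_3B_1 the B_2-coordinate is zero; dropping M's B_2-weight 1/4 and renormalizing the remaining 1/2 : 1/4 gives weights 2/3, 1/3 on B_3, B_1.
N = (2/3)·(0, 10) + (1/3)·(8, 5) = (8/3, 25/3).

(8/3, 25/3)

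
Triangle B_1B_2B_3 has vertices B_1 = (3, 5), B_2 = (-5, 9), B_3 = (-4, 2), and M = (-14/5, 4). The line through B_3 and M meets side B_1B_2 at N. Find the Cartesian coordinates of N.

Barycentric coordinates of M with respect to B_1B_2B_3: (1/5, 1/5, 3/5).
On side B_1B_2 the B_3-coordinate is zero; dropping M's B_3-weight 3/5 and renormalizing the remaining 1/5 : 1/5 gives weights 1/2, 1/2 on B_1, B_2.
N = (1/2)·(3, 5) + (1/2)·(-5, 9) = (-1, 7).

(-1, 7)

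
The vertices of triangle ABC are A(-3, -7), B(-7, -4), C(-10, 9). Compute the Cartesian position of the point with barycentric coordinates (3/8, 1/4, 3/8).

P = (3/8)·A + (1/4)·B + (3/8)·C.
x-coordinate: (3/8)·(-3) + (1/4)·(-7) + (3/8)·(-10) = -53/8.
y-coordinate: (3/8)·(-7) + (1/4)·(-4) + (3/8)·9 = -1/4.

(-53/8, -1/4)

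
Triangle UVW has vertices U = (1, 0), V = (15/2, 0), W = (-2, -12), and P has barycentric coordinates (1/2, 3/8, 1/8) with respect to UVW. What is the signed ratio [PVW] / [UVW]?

1/2

The signed ratio [PVW]/[UVW] equals the barycentric coordinate of P at vertex U, which is 1/2.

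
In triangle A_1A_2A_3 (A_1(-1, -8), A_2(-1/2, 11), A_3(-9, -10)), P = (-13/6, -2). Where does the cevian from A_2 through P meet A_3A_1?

(-3, -17/2)

Barycentric coordinates of P with respect to A_1A_2A_3: (1/2, 1/3, 1/6).
On side A_3A_1 the A_2-coordinate is zero; dropping P's A_2-weight 1/3 and renormalizing the remaining 1/6 : 1/2 gives weights 1/4, 3/4 on A_3, A_1.
Q = (1/4)·(-9, -10) + (3/4)·(-1, -8) = (-3, -17/2).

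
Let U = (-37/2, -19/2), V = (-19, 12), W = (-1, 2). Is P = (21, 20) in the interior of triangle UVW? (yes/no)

no

Barycentric coordinates of P: (-272/191, 31/191, 432/191).
The three coordinates are negative, positive, positive; a point is interior exactly when all three are positive.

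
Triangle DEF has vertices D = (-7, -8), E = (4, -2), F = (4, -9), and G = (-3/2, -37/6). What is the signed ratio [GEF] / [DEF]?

[DEF] = ½·((-7)·(-2−(-9)) + 4·(-9−(-8)) + 4·(-8−(-2))) = ½·(-49 − 4 − 24) = -77/2.
[GEF] = ½·((-3/2)·(-2−(-9)) + 4·(-9−(-37/6)) + 4·(-37/6−(-2))) = ½·(-21/2 − 34/3 − 50/3) = -77/4, so the ratio is (-77/4)/(-77/2) = 1/2.

1/2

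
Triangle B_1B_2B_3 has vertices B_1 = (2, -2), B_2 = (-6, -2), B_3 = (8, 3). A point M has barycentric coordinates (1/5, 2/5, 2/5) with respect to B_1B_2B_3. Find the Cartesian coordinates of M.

(6/5, 0)

M = (1/5)·B_1 + (2/5)·B_2 + (2/5)·B_3.
x-coordinate: (1/5)·2 + (2/5)·(-6) + (2/5)·8 = 6/5.
y-coordinate: (1/5)·(-2) + (2/5)·(-2) + (2/5)·3 = 0.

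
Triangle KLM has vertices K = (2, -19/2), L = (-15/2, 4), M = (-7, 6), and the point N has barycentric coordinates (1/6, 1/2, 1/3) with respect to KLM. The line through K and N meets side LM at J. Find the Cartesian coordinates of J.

(-73/10, 24/5)

Line KN meets LM where the K-coordinate vanishes; zeroing N's K-weight and renormalizing leaves L, M-weights 1/2 : 1/3 → (3/5, 2/5).
So J = (3/5)·L + (2/5)·M = (-73/10, 24/5).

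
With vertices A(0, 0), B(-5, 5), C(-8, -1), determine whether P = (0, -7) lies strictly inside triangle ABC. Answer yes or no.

no

Barycentric coordinates of P: (22/15, -56/45, 7/9).
The three coordinates are positive, negative, positive; a point is interior exactly when all three are positive.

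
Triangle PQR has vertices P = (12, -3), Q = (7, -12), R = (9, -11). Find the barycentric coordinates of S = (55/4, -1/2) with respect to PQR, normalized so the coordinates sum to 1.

Signed area of the reference triangle: [PQR] = ½·(12·(-12−(-11)) + 7·(-11−(-3)) + 9·(-3−(-12))) = ½·(-12 − 56 + 81) = 13/2.
[SQR] = ½·((55/4)·(-12−(-11)) + 7·(-11−(-1/2)) + 9·(-1/2−(-12))) = ½·(-55/4 − 147/2 + 207/2) = 65/8, so the P-coordinate is (65/8)/(13/2) = 5/4.
[PSR] = ½·(12·(-1/2−(-11)) + (55/4)·(-11−(-3)) + 9·(-3−(-1/2))) = ½·(126 − 110 − 45/2) = -13/4, so the Q-coordinate is -1/2.
[PQS] = ½·(12·(-12−(-1/2)) + 7·(-1/2−(-3)) + (55/4)·(-3−(-12))) = ½·(-138 + 35/2 + 495/4) = 13/8, so the R-coordinate is 1/4.
Check: 5/4 − 1/2 + 1/4 = 1.

(5/4, -1/2, 1/4)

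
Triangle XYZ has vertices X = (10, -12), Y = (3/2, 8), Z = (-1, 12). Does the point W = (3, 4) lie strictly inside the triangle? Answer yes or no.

Barycentric coordinates of W: (1/4, 1/2, 1/4).
The three coordinates are positive, positive, positive; a point is interior exactly when all three are positive.

yes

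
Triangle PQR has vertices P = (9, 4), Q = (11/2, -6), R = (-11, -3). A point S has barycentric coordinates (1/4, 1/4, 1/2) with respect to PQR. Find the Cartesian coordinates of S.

S = (1/4)·P + (1/4)·Q + (1/2)·R.
x-coordinate: (1/4)·9 + (1/4)·(11/2) + (1/2)·(-11) = -15/8.
y-coordinate: (1/4)·4 + (1/4)·(-6) + (1/2)·(-3) = -2.

(-15/8, -2)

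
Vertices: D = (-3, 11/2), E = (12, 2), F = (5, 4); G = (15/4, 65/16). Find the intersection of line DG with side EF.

Barycentric coordinates of G with respect to DEF: (3/8, 1/4, 3/8).
On side EF the D-coordinate is zero; dropping G's D-weight 3/8 and renormalizing the remaining 1/4 : 3/8 gives weights 2/5, 3/5 on E, F.
H = (2/5)·(12, 2) + (3/5)·(5, 4) = (39/5, 16/5).

(39/5, 16/5)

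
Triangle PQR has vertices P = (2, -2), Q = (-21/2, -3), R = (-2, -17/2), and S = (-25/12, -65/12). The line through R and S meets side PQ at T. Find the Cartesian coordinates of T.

(-13/6, -7/3)

Barycentric coordinates of S with respect to PQR: (1/3, 1/6, 1/2).
On side PQ the R-coordinate is zero; dropping S's R-weight 1/2 and renormalizing the remaining 1/3 : 1/6 gives weights 2/3, 1/3 on P, Q.
T = (2/3)·(2, -2) + (1/3)·(-21/2, -3) = (-13/6, -7/3).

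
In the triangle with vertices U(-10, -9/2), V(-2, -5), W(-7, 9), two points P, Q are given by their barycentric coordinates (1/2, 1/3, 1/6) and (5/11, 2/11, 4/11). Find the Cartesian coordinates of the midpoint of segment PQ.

(-943/132, -277/264)

Barycentric coordinates of the midpoint are the average: (21/44, 17/66, 35/132).
Converting: (21/44)·U + (17/66)·V + (35/132)·W = (-943/132, -277/264).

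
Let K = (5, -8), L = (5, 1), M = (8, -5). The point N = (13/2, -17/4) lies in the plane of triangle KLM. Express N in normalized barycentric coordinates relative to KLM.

(1/4, 1/4, 1/2)

Signed area of the reference triangle: [KLM] = ½·(5·(1−(-5)) + 5·(-5−(-8)) + 8·(-8−1)) = ½·(30 + 15 − 72) = -27/2.
[NLM] = ½·((13/2)·(1−(-5)) + 5·(-5−(-17/4)) + 8·(-17/4−1)) = ½·(39 − 15/4 − 42) = -27/8, so the K-coordinate is (-27/8)/(-27/2) = 1/4.
[KNM] = ½·(5·(-17/4−(-5)) + (13/2)·(-5−(-8)) + 8·(-8−(-17/4))) = ½·(15/4 + 39/2 − 30) = -27/8, so the L-coordinate is 1/4.
[KLN] = ½·(5·(1−(-17/4)) + 5·(-17/4−(-8)) + (13/2)·(-8−1)) = ½·(105/4 + 75/4 − 117/2) = -27/4, so the M-coordinate is 1/2.
Check: 1/4 + 1/4 + 1/2 = 1.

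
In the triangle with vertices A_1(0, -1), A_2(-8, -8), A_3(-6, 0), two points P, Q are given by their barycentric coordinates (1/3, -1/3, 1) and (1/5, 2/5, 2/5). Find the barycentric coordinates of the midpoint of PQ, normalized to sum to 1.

(4/15, 1/30, 7/10)

Since both coordinate triples sum to 1, the midpoint's barycentrics are the componentwise average.
(1/3+1/5)/2 = 4/15; similarly 1/30 and 7/10.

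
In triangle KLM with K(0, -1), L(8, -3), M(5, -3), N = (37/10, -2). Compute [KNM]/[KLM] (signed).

2/5

[KLM] = ½·(0·(-3−(-3)) + 8·(-3−(-1)) + 5·(-1−(-3))) = ½·(0 − 16 + 10) = -3.
[KNM] = ½·(0·(-2−(-3)) + (37/10)·(-3−(-1)) + 5·(-1−(-2))) = ½·(0 − 37/5 + 5) = -6/5, so the ratio is (-6/5)/(-3) = 2/5.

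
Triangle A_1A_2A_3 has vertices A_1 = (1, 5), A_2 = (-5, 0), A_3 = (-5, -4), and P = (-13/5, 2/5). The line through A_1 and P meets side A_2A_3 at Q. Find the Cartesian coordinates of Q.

Barycentric coordinates of P with respect to A_1A_2A_3: (2/5, 1/5, 2/5).
On side A_2A_3 the A_1-coordinate is zero; dropping P's A_1-weight 2/5 and renormalizing the remaining 1/5 : 2/5 gives weights 1/3, 2/3 on A_2, A_3.
Q = (1/3)·(-5, 0) + (2/3)·(-5, -4) = (-5, -8/3).

(-5, -8/3)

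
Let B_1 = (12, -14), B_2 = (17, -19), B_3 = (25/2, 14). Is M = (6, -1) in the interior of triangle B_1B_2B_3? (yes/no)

Barycentric coordinates of M: (188/95, -349/285, 14/57).
The three coordinates are positive, negative, positive; a point is interior exactly when all three are positive.

no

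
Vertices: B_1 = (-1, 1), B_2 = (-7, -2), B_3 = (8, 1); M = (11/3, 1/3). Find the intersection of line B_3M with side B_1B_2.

(-5, -1)

Barycentric coordinates of M with respect to B_1B_2B_3: (1/9, 2/9, 2/3).
On side B_1B_2 the B_3-coordinate is zero; dropping M's B_3-weight 2/3 and renormalizing the remaining 1/9 : 2/9 gives weights 1/3, 2/3 on B_1, B_2.
N = (1/3)·(-1, 1) + (2/3)·(-7, -2) = (-5, -1).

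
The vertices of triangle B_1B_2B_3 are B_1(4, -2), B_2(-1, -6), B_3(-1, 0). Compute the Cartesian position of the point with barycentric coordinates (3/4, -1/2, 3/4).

M = (3/4)·B_1 + (-1/2)·B_2 + (3/4)·B_3.
x-coordinate: (3/4)·4 + (-1/2)·(-1) + (3/4)·(-1) = 11/4.
y-coordinate: (3/4)·(-2) + (-1/2)·(-6) + (3/4)·0 = 3/2.

(11/4, 3/2)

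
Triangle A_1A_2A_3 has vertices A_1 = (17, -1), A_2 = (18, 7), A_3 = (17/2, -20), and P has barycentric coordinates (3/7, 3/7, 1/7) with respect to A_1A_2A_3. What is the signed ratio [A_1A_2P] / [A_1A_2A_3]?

1/7

The signed ratio [A_1A_2P]/[A_1A_2A_3] equals the barycentric coordinate of P at vertex A_3, which is 1/7.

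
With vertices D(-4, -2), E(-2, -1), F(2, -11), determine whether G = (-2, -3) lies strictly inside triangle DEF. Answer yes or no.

yes

Barycentric coordinates of G: (1/3, 1/2, 1/6).
The three coordinates are positive, positive, positive; a point is interior exactly when all three are positive.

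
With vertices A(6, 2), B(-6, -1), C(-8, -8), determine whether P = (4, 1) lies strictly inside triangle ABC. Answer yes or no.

Barycentric coordinates of P: (11/13, 1/13, 1/13).
The three coordinates are positive, positive, positive; a point is interior exactly when all three are positive.

yes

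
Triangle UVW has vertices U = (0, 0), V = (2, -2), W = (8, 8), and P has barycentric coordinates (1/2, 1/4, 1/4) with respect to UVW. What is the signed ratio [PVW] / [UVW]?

The signed ratio [PVW]/[UVW] equals the barycentric coordinate of P at vertex U, which is 1/2.

1/2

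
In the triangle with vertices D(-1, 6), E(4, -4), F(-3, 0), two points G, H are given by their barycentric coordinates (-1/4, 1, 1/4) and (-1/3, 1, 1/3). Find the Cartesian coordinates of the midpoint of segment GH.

(41/12, -23/4)

Barycentric coordinates of the midpoint are the average: (-7/24, 1, 7/24).
Converting: (-7/24)·D + 1·E + (7/24)·F = (41/12, -23/4).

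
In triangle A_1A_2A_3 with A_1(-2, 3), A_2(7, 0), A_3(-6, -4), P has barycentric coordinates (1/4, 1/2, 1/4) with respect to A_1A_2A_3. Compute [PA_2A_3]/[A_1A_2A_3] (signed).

1/4

The signed ratio [PA_2A_3]/[A_1A_2A_3] equals the barycentric coordinate of P at vertex A_1, which is 1/4.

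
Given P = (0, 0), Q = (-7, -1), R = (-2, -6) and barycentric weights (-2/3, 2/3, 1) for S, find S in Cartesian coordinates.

(-20/3, -20/3)

S = (-2/3)·P + (2/3)·Q + 1·R.
x-coordinate: (-2/3)·0 + (2/3)·(-7) + 1·(-2) = -20/3.
y-coordinate: (-2/3)·0 + (2/3)·(-1) + 1·(-6) = -20/3.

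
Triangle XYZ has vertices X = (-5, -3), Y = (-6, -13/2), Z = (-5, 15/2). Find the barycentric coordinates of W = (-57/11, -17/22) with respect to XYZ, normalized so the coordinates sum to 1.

Signed area of the reference triangle: [XYZ] = ½·((-5)·(-13/2−(15/2)) + (-6)·(15/2−(-3)) + (-5)·(-3−(-13/2))) = ½·(70 − 63 − 35/2) = -21/4.
[WYZ] = ½·((-57/11)·(-13/2−(15/2)) + (-6)·(15/2−(-17/22)) + (-5)·(-17/22−(-13/2))) = ½·(798/11 − 546/11 − 315/11) = -63/22, so the X-coordinate is (-63/22)/(-21/4) = 6/11.
[XWZ] = ½·((-5)·(-17/22−(15/2)) + (-57/11)·(15/2−(-3)) + (-5)·(-3−(-17/22))) = ½·(455/11 − 1197/22 + 245/22) = -21/22, so the Y-coordinate is 2/11.
[XYW] = ½·((-5)·(-13/2−(-17/22)) + (-6)·(-17/22−(-3)) + (-57/11)·(-3−(-13/2))) = ½·(315/11 − 147/11 − 399/22) = -63/44, so the Z-coordinate is 3/11.

(6/11, 2/11, 3/11)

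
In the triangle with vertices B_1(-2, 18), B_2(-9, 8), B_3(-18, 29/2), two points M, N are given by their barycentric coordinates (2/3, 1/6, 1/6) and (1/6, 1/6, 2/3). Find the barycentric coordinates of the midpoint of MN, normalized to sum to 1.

(5/12, 1/6, 5/12)

Since both coordinate triples sum to 1, the midpoint's barycentrics are the componentwise average.
(2/3+1/6)/2 = 5/12; similarly 1/6 and 5/12.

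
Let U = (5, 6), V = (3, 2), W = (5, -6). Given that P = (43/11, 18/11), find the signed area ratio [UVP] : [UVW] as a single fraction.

2/11

[UVW] = ½·(5·(2−(-6)) + 3·(-6−6) + 5·(6−2)) = ½·(40 − 36 + 20) = 12.
[UVP] = ½·(5·(2−(18/11)) + 3·(18/11−6) + (43/11)·(6−2)) = ½·(20/11 − 144/11 + 172/11) = 24/11, so the ratio is (24/11)/12 = 2/11.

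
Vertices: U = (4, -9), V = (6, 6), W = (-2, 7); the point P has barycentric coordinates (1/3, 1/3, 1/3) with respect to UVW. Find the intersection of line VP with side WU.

(1, -1)

Line VP meets WU where the V-coordinate vanishes; zeroing P's V-weight and renormalizing leaves W, U-weights 1/3 : 1/3 → (1/2, 1/2).
So Q = (1/2)·W + (1/2)·U = (1, -1).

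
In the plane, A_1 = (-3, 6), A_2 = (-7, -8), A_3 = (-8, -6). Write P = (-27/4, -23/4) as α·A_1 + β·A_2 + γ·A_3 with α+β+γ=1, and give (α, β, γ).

Signed area of the reference triangle: [A_1A_2A_3] = ½·((-3)·(-8−(-6)) + (-7)·(-6−6) + (-8)·(6−(-8))) = ½·(6 + 84 − 112) = -11.
[PA_2A_3] = ½·((-27/4)·(-8−(-6)) + (-7)·(-6−(-23/4)) + (-8)·(-23/4−(-8))) = ½·(27/2 + 7/4 − 18) = -11/8, so the A_1-coordinate is (-11/8)/(-11) = 1/8.
[A_1PA_3] = ½·((-3)·(-23/4−(-6)) + (-27/4)·(-6−6) + (-8)·(6−(-23/4))) = ½·(-3/4 + 81 − 94) = -55/8, so the A_2-coordinate is 5/8.
[A_1A_2P] = ½·((-3)·(-8−(-23/4)) + (-7)·(-23/4−6) + (-27/4)·(6−(-8))) = ½·(27/4 + 329/4 − 189/2) = -11/4, so the A_3-coordinate is 1/4.
Check: 1/8 + 5/8 + 1/4 = 1.

(1/8, 5/8, 1/4)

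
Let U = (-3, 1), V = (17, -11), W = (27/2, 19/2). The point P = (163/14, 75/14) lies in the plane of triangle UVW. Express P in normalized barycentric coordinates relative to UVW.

(1/7, 1/7, 5/7)

Signed area of the reference triangle: [UVW] = ½·((-3)·(-11−(19/2)) + 17·(19/2−1) + (27/2)·(1−(-11))) = ½·(123/2 + 289/2 + 162) = 184.
[PVW] = ½·((163/14)·(-11−(19/2)) + 17·(19/2−(75/14)) + (27/2)·(75/14−(-11))) = ½·(-6683/28 + 493/7 + 6183/28) = 184/7, so the U-coordinate is (184/7)/184 = 1/7.
[UPW] = ½·((-3)·(75/14−(19/2)) + (163/14)·(19/2−1) + (27/2)·(1−(75/14))) = ½·(87/7 + 2771/28 − 1647/28) = 184/7, so the V-coordinate is 1/7.
[UVP] = ½·((-3)·(-11−(75/14)) + 17·(75/14−1) + (163/14)·(1−(-11))) = ½·(687/14 + 1037/14 + 978/7) = 920/7, so the W-coordinate is 5/7.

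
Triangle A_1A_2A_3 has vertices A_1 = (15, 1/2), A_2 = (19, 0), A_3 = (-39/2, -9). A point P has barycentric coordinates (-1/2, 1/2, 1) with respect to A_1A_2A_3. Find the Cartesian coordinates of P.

(-35/2, -37/4)

P = (-1/2)·A_1 + (1/2)·A_2 + 1·A_3.
x-coordinate: (-1/2)·15 + (1/2)·19 + 1·(-39/2) = -35/2.
y-coordinate: (-1/2)·(1/2) + (1/2)·0 + 1·(-9) = -37/4.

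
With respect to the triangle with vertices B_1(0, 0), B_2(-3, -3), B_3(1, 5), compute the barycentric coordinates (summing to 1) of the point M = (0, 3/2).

(1/2, 1/8, 3/8)

Signed area of the reference triangle: [B_1B_2B_3] = ½·(0·(-3−5) + (-3)·(5−0) + 1·(0−(-3))) = ½·(0 − 15 + 3) = -6.
[MB_2B_3] = ½·(0·(-3−5) + (-3)·(5−(3/2)) + 1·(3/2−(-3))) = ½·(0 − 21/2 + 9/2) = -3, so the B_1-coordinate is (-3)/(-6) = 1/2.
[B_1MB_3] = ½·(0·(3/2−5) + 0·(5−0) + 1·(0−(3/2))) = ½·(0 + 0 − 3/2) = -3/4, so the B_2-coordinate is 1/8.
[B_1B_2M] = ½·(0·(-3−(3/2)) + (-3)·(3/2−0) + 0·(0−(-3))) = ½·(0 − 9/2 + 0) = -9/4, so the B_3-coordinate is 3/8.
Check: 1/2 + 1/8 + 3/8 = 1.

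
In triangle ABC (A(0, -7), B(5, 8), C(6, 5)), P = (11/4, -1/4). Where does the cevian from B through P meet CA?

(2, -3)

Barycentric coordinates of P with respect to ABC: (1/2, 1/4, 1/4).
On side CA the B-coordinate is zero; dropping P's B-weight 1/4 and renormalizing the remaining 1/4 : 1/2 gives weights 1/3, 2/3 on C, A.
Q = (1/3)·(6, 5) + (2/3)·(0, -7) = (2, -3).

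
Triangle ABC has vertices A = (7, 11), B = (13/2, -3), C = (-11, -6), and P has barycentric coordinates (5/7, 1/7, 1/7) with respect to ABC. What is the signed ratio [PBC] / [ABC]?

5/7

The signed ratio [PBC]/[ABC] equals the barycentric coordinate of P at vertex A, which is 5/7.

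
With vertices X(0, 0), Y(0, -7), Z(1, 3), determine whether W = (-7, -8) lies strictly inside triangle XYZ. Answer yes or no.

Barycentric coordinates of W: (69/7, -13/7, -7).
The three coordinates are positive, negative, negative; a point is interior exactly when all three are positive.

no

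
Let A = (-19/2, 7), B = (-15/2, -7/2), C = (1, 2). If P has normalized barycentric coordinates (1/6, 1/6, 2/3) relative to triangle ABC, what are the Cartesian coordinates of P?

(-13/6, 23/12)

P = (1/6)·A + (1/6)·B + (2/3)·C.
x-coordinate: (1/6)·(-19/2) + (1/6)·(-15/2) + (2/3)·1 = -13/6.
y-coordinate: (1/6)·7 + (1/6)·(-7/2) + (2/3)·2 = 23/12.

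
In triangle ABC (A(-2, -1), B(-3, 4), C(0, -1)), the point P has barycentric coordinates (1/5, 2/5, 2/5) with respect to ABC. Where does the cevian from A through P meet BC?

(-3/2, 3/2)

Line AP meets BC where the A-coordinate vanishes; zeroing P's A-weight and renormalizing leaves B, C-weights 2/5 : 2/5 → (1/2, 1/2).
So Q = (1/2)·B + (1/2)·C = (-3/2, 3/2).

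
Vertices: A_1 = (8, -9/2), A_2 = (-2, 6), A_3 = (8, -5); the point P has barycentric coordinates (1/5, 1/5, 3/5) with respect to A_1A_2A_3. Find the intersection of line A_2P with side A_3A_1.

(8, -39/8)

Line A_2P meets A_3A_1 where the A_2-coordinate vanishes; zeroing P's A_2-weight and renormalizing leaves A_3, A_1-weights 3/5 : 1/5 → (3/4, 1/4).
So Q = (3/4)·A_3 + (1/4)·A_1 = (8, -39/8).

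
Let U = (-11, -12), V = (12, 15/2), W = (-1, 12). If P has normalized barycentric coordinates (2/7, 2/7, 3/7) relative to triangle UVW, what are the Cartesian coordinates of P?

P = (2/7)·U + (2/7)·V + (3/7)·W.
x-coordinate: (2/7)·(-11) + (2/7)·12 + (3/7)·(-1) = -1/7.
y-coordinate: (2/7)·(-12) + (2/7)·(15/2) + (3/7)·12 = 27/7.

(-1/7, 27/7)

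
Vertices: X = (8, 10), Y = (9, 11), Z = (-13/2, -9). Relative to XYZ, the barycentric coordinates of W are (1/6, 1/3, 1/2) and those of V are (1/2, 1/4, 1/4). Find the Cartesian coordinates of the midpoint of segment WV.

(137/48, 19/6)

Barycentric coordinates of the midpoint are the average: (1/3, 7/24, 3/8).
Converting: (1/3)·X + (7/24)·Y + (3/8)·Z = (137/48, 19/6).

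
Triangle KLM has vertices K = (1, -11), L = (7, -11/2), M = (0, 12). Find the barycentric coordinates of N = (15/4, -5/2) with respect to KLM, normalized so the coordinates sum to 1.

Signed area of the reference triangle: [KLM] = ½·(1·(-11/2−12) + 7·(12−(-11)) + 0·(-11−(-11/2))) = ½·(-35/2 + 161 + 0) = 287/4.
[NLM] = ½·((15/4)·(-11/2−12) + 7·(12−(-5/2)) + 0·(-5/2−(-11/2))) = ½·(-525/8 + 203/2 + 0) = 287/16, so the K-coordinate is (287/16)/(287/4) = 1/4.
[KNM] = ½·(1·(-5/2−12) + (15/4)·(12−(-11)) + 0·(-11−(-5/2))) = ½·(-29/2 + 345/4 + 0) = 287/8, so the L-coordinate is 1/2.
[KLN] = ½·(1·(-11/2−(-5/2)) + 7·(-5/2−(-11)) + (15/4)·(-11−(-11/2))) = ½·(-3 + 119/2 − 165/8) = 287/16, so the M-coordinate is 1/4.

(1/4, 1/2, 1/4)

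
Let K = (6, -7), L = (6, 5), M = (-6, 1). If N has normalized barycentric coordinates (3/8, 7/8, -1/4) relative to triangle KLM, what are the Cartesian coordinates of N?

(9, 3/2)

N = (3/8)·K + (7/8)·L + (-1/4)·M.
x-coordinate: (3/8)·6 + (7/8)·6 + (-1/4)·(-6) = 9.
y-coordinate: (3/8)·(-7) + (7/8)·5 + (-1/4)·1 = 3/2.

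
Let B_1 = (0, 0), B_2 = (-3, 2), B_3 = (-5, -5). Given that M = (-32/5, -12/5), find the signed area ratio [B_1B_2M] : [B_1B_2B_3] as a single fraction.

[B_1B_2B_3] = ½·(0·(2−(-5)) + (-3)·(-5−0) + (-5)·(0−2)) = ½·(0 + 15 + 10) = 25/2.
[B_1B_2M] = ½·(0·(2−(-12/5)) + (-3)·(-12/5−0) + (-32/5)·(0−2)) = ½·(0 + 36/5 + 64/5) = 10, so the ratio is 10/(25/2) = 4/5.

4/5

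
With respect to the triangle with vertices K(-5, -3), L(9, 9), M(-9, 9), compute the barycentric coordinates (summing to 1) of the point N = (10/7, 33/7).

Signed area of the reference triangle: [KLM] = ½·((-5)·(9−9) + 9·(9−(-3)) + (-9)·(-3−9)) = ½·(0 + 108 + 108) = 108.
[NLM] = ½·((10/7)·(9−9) + 9·(9−(33/7)) + (-9)·(33/7−9)) = ½·(0 + 270/7 + 270/7) = 270/7, so the K-coordinate is (270/7)/108 = 5/14.
[KNM] = ½·((-5)·(33/7−9) + (10/7)·(9−(-3)) + (-9)·(-3−(33/7))) = ½·(150/7 + 120/7 + 486/7) = 54, so the L-coordinate is 1/2.
[KLN] = ½·((-5)·(9−(33/7)) + 9·(33/7−(-3)) + (10/7)·(-3−9)) = ½·(-150/7 + 486/7 − 120/7) = 108/7, so the M-coordinate is 1/7.
Check: 5/14 + 1/2 + 1/7 = 1.

(5/14, 1/2, 1/7)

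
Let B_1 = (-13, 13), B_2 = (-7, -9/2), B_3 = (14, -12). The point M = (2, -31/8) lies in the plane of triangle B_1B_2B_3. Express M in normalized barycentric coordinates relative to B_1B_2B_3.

(1/4, 1/4, 1/2)

Signed area of the reference triangle: [B_1B_2B_3] = ½·((-13)·(-9/2−(-12)) + (-7)·(-12−13) + 14·(13−(-9/2))) = ½·(-195/2 + 175 + 245) = 645/4.
[MB_2B_3] = ½·(2·(-9/2−(-12)) + (-7)·(-12−(-31/8)) + 14·(-31/8−(-9/2))) = ½·(15 + 455/8 + 35/4) = 645/16, so the B_1-coordinate is (645/16)/(645/4) = 1/4.
[B_1MB_3] = ½·((-13)·(-31/8−(-12)) + 2·(-12−13) + 14·(13−(-31/8))) = ½·(-845/8 − 50 + 945/4) = 645/16, so the B_2-coordinate is 1/4.
[B_1B_2M] = ½·((-13)·(-9/2−(-31/8)) + (-7)·(-31/8−13) + 2·(13−(-9/2))) = ½·(65/8 + 945/8 + 35) = 645/8, so the B_3-coordinate is 1/2.
Check: 1/4 + 1/4 + 1/2 = 1.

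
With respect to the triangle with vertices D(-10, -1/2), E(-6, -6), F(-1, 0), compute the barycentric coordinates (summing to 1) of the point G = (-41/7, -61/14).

(1/7, 5/7, 1/7)

Signed area of the reference triangle: [DEF] = ½·((-10)·(-6−0) + (-6)·(0−(-1/2)) + (-1)·(-1/2−(-6))) = ½·(60 − 3 − 11/2) = 103/4.
[GEF] = ½·((-41/7)·(-6−0) + (-6)·(0−(-61/14)) + (-1)·(-61/14−(-6))) = ½·(246/7 − 183/7 − 23/14) = 103/28, so the D-coordinate is (103/28)/(103/4) = 1/7.
[DGF] = ½·((-10)·(-61/14−0) + (-41/7)·(0−(-1/2)) + (-1)·(-1/2−(-61/14))) = ½·(305/7 − 41/14 − 27/7) = 515/28, so the E-coordinate is 5/7.
[DEG] = ½·((-10)·(-6−(-61/14)) + (-6)·(-61/14−(-1/2)) + (-41/7)·(-1/2−(-6))) = ½·(115/7 + 162/7 − 451/14) = 103/28, so the F-coordinate is 1/7.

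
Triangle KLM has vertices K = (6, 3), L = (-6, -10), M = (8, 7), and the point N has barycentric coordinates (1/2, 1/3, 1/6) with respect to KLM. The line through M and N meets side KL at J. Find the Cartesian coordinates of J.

(6/5, -11/5)

Line MN meets KL where the M-coordinate vanishes; zeroing N's M-weight and renormalizing leaves K, L-weights 1/2 : 1/3 → (3/5, 2/5).
So J = (3/5)·K + (2/5)·L = (6/5, -11/5).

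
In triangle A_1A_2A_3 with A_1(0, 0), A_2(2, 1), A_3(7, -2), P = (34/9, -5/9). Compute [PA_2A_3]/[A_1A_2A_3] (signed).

[A_1A_2A_3] = ½·(0·(1−(-2)) + 2·(-2−0) + 7·(0−1)) = ½·(0 − 4 − 7) = -11/2.
[PA_2A_3] = ½·((34/9)·(1−(-2)) + 2·(-2−(-5/9)) + 7·(-5/9−1)) = ½·(34/3 − 26/9 − 98/9) = -11/9, so the ratio is (-11/9)/(-11/2) = 2/9.

2/9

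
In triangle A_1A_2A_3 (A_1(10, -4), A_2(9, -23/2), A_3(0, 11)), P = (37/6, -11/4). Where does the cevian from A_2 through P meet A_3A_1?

(10/3, 6)

Barycentric coordinates of P with respect to A_1A_2A_3: (1/6, 1/2, 1/3).
On side A_3A_1 the A_2-coordinate is zero; dropping P's A_2-weight 1/2 and renormalizing the remaining 1/3 : 1/6 gives weights 2/3, 1/3 on A_3, A_1.
Q = (2/3)·(0, 11) + (1/3)·(10, -4) = (10/3, 6).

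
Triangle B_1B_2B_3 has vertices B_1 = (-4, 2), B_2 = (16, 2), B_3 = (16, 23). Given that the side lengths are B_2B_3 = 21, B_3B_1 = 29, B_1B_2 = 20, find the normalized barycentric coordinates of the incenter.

(3/10, 29/70, 2/7)

The incenter has barycentric coordinates proportional to the opposite side lengths: (21 : 29 : 20).
Normalizing by 21+29+20 = 70 gives (3/10, 29/70, 2/7).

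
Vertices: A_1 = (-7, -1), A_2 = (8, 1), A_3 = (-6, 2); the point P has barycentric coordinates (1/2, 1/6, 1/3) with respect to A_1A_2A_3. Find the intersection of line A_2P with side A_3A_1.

Line A_2P meets A_3A_1 where the A_2-coordinate vanishes; zeroing P's A_2-weight and renormalizing leaves A_3, A_1-weights 1/3 : 1/2 → (2/5, 3/5).
So Q = (2/5)·A_3 + (3/5)·A_1 = (-33/5, 1/5).

(-33/5, 1/5)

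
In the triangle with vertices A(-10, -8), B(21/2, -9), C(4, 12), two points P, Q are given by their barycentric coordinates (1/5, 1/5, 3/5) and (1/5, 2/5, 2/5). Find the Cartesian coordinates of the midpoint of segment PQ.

Barycentric coordinates of the midpoint are the average: (1/5, 3/10, 1/2).
Converting: (1/5)·A + (3/10)·B + (1/2)·C = (63/20, 17/10).

(63/20, 17/10)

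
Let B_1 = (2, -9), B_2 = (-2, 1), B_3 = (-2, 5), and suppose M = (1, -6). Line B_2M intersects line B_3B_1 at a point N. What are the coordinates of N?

Barycentric coordinates of M with respect to B_1B_2B_3: (3/4, 1/8, 1/8).
On side B_3B_1 the B_2-coordinate is zero; dropping M's B_2-weight 1/8 and renormalizing the remaining 1/8 : 3/4 gives weights 1/7, 6/7 on B_3, B_1.
N = (1/7)·(-2, 5) + (6/7)·(2, -9) = (10/7, -7).

(10/7, -7)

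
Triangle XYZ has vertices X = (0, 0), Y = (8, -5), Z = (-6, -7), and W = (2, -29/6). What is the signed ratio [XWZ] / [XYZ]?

1/2

[XYZ] = ½·(0·(-5−(-7)) + 8·(-7−0) + (-6)·(0−(-5))) = ½·(0 − 56 − 30) = -43.
[XWZ] = ½·(0·(-29/6−(-7)) + 2·(-7−0) + (-6)·(0−(-29/6))) = ½·(0 − 14 − 29) = -43/2, so the ratio is (-43/2)/(-43) = 1/2.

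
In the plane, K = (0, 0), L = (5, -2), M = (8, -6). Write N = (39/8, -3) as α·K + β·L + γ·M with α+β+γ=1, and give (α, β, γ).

(1/4, 3/8, 3/8)

Signed area of the reference triangle: [KLM] = ½·(0·(-2−(-6)) + 5·(-6−0) + 8·(0−(-2))) = ½·(0 − 30 + 16) = -7.
[NLM] = ½·((39/8)·(-2−(-6)) + 5·(-6−(-3)) + 8·(-3−(-2))) = ½·(39/2 − 15 − 8) = -7/4, so the K-coordinate is (-7/4)/(-7) = 1/4.
[KNM] = ½·(0·(-3−(-6)) + (39/8)·(-6−0) + 8·(0−(-3))) = ½·(0 − 117/4 + 24) = -21/8, so the L-coordinate is 3/8.
[KLN] = ½·(0·(-2−(-3)) + 5·(-3−0) + (39/8)·(0−(-2))) = ½·(0 − 15 + 39/4) = -21/8, so the M-coordinate is 3/8.
Check: 1/4 + 3/8 + 3/8 = 1.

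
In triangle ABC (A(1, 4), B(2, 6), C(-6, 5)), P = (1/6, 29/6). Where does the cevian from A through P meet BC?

Barycentric coordinates of P with respect to ABC: (1/2, 1/3, 1/6).
On side BC the A-coordinate is zero; dropping P's A-weight 1/2 and renormalizing the remaining 1/3 : 1/6 gives weights 2/3, 1/3 on B, C.
Q = (2/3)·(2, 6) + (1/3)·(-6, 5) = (-2/3, 17/3).

(-2/3, 17/3)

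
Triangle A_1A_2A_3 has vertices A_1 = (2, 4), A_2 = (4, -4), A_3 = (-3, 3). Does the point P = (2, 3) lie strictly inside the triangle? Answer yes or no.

Barycentric coordinates of P: (5/6, 5/42, 1/21).
The three coordinates are positive, positive, positive; a point is interior exactly when all three are positive.

yes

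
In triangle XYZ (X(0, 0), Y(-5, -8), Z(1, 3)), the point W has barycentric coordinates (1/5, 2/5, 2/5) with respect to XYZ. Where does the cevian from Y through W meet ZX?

Line YW meets ZX where the Y-coordinate vanishes; zeroing W's Y-weight and renormalizing leaves Z, X-weights 2/5 : 1/5 → (2/3, 1/3).
So V = (2/3)·Z + (1/3)·X = (2/3, 2).

(2/3, 2)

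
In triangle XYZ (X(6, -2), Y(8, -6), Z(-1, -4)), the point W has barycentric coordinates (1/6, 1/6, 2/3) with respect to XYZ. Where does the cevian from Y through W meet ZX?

(2/5, -18/5)

Line YW meets ZX where the Y-coordinate vanishes; zeroing W's Y-weight and renormalizing leaves Z, X-weights 2/3 : 1/6 → (4/5, 1/5).
So V = (4/5)·Z + (1/5)·X = (2/5, -18/5).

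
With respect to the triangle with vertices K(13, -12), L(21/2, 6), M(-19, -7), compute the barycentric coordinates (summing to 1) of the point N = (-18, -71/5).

(2/5, -2/5, 1)

Signed area of the reference triangle: [KLM] = ½·(13·(6−(-7)) + (21/2)·(-7−(-12)) + (-19)·(-12−6)) = ½·(169 + 105/2 + 342) = 1127/4.
[NLM] = ½·((-18)·(6−(-7)) + (21/2)·(-7−(-71/5)) + (-19)·(-71/5−6)) = ½·(-234 + 378/5 + 1919/5) = 1127/10, so the K-coordinate is (1127/10)/(1127/4) = 2/5.
[KNM] = ½·(13·(-71/5−(-7)) + (-18)·(-7−(-12)) + (-19)·(-12−(-71/5))) = ½·(-468/5 − 90 − 209/5) = -1127/10, so the L-coordinate is -2/5.
[KLN] = ½·(13·(6−(-71/5)) + (21/2)·(-71/5−(-12)) + (-18)·(-12−6)) = ½·(1313/5 − 231/10 + 324) = 1127/4, so the M-coordinate is 1.
Check: 2/5 − 2/5 + 1 = 1.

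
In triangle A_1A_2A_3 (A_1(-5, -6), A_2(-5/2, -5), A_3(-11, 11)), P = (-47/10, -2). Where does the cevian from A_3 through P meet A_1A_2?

Barycentric coordinates of P with respect to A_1A_2A_3: (1/5, 3/5, 1/5).
On side A_1A_2 the A_3-coordinate is zero; dropping P's A_3-weight 1/5 and renormalizing the remaining 1/5 : 3/5 gives weights 1/4, 3/4 on A_1, A_2.
Q = (1/4)·(-5, -6) + (3/4)·(-5/2, -5) = (-25/8, -21/4).

(-25/8, -21/4)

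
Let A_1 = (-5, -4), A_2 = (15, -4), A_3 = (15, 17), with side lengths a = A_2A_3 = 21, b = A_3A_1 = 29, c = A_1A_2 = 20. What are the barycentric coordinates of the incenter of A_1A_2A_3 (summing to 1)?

The incenter has barycentric coordinates proportional to the opposite side lengths: (21 : 29 : 20).
Normalizing by 21+29+20 = 70 gives (3/10, 29/70, 2/7).

(3/10, 29/70, 2/7)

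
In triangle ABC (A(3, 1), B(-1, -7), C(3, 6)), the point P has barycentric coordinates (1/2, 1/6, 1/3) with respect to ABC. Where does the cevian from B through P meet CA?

(3, 3)

Line BP meets CA where the B-coordinate vanishes; zeroing P's B-weight and renormalizing leaves C, A-weights 1/3 : 1/2 → (2/5, 3/5).
So Q = (2/5)·C + (3/5)·A = (3, 3).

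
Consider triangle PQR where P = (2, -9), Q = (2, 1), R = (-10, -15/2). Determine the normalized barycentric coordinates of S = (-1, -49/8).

Signed area of the reference triangle: [PQR] = ½·(2·(1−(-15/2)) + 2·(-15/2−(-9)) + (-10)·(-9−1)) = ½·(17 + 3 + 100) = 60.
[SQR] = ½·((-1)·(1−(-15/2)) + 2·(-15/2−(-49/8)) + (-10)·(-49/8−1)) = ½·(-17/2 − 11/4 + 285/4) = 30, so the P-coordinate is 30/60 = 1/2.
[PSR] = ½·(2·(-49/8−(-15/2)) + (-1)·(-15/2−(-9)) + (-10)·(-9−(-49/8))) = ½·(11/4 − 3/2 + 115/4) = 15, so the Q-coordinate is 1/4.
[PQS] = ½·(2·(1−(-49/8)) + 2·(-49/8−(-9)) + (-1)·(-9−1)) = ½·(57/4 + 23/4 + 10) = 15, so the R-coordinate is 1/4.
Check: 1/2 + 1/4 + 1/4 = 1.

(1/2, 1/4, 1/4)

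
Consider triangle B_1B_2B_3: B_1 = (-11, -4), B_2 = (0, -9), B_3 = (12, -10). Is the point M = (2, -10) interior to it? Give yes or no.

Barycentric coordinates of M: (-10/49, 60/49, -1/49).
The three coordinates are negative, positive, negative; a point is interior exactly when all three are positive.

no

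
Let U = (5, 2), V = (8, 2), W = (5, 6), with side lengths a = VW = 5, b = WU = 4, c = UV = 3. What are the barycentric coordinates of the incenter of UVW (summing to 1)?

(5/12, 1/3, 1/4)

The incenter has barycentric coordinates proportional to the opposite side lengths: (5 : 4 : 3).
Normalizing by 5+4+3 = 12 gives (5/12, 1/3, 1/4).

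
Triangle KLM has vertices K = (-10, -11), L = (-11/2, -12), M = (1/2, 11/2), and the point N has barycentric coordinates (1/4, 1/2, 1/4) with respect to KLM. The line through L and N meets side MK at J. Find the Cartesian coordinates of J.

(-19/4, -11/4)

Line LN meets MK where the L-coordinate vanishes; zeroing N's L-weight and renormalizing leaves M, K-weights 1/4 : 1/4 → (1/2, 1/2).
So J = (1/2)·M + (1/2)·K = (-19/4, -11/4).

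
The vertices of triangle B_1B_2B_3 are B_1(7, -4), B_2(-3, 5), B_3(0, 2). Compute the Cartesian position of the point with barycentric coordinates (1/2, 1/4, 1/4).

(11/4, -1/4)

M = (1/2)·B_1 + (1/4)·B_2 + (1/4)·B_3.
x-coordinate: (1/2)·7 + (1/4)·(-3) + (1/4)·0 = 11/4.
y-coordinate: (1/2)·(-4) + (1/4)·5 + (1/4)·2 = -1/4.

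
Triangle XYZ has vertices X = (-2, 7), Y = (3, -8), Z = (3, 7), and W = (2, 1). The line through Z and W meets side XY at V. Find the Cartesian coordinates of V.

Barycentric coordinates of W with respect to XYZ: (1/5, 2/5, 2/5).
On side XY the Z-coordinate is zero; dropping W's Z-weight 2/5 and renormalizing the remaining 1/5 : 2/5 gives weights 1/3, 2/3 on X, Y.
V = (1/3)·(-2, 7) + (2/3)·(3, -8) = (4/3, -3).

(4/3, -3)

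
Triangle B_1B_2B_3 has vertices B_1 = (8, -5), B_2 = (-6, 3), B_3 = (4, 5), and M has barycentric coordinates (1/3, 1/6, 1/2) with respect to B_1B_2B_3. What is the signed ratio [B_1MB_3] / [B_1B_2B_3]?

1/6

The signed ratio [B_1MB_3]/[B_1B_2B_3] equals the barycentric coordinate of M at vertex B_2, which is 1/6.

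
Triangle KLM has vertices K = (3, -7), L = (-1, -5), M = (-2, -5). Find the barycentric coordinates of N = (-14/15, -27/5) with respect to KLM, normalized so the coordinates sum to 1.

(1/5, 1/15, 11/15)

Signed area of the reference triangle: [KLM] = ½·(3·(-5−(-5)) + (-1)·(-5−(-7)) + (-2)·(-7−(-5))) = ½·(0 − 2 + 4) = 1.
[NLM] = ½·((-14/15)·(-5−(-5)) + (-1)·(-5−(-27/5)) + (-2)·(-27/5−(-5))) = ½·(0 − 2/5 + 4/5) = 1/5, so the K-coordinate is (1/5)/1 = 1/5.
[KNM] = ½·(3·(-27/5−(-5)) + (-14/15)·(-5−(-7)) + (-2)·(-7−(-27/5))) = ½·(-6/5 − 28/15 + 16/5) = 1/15, so the L-coordinate is 1/15.
[KLN] = ½·(3·(-5−(-27/5)) + (-1)·(-27/5−(-7)) + (-14/15)·(-7−(-5))) = ½·(6/5 − 8/5 + 28/15) = 11/15, so the M-coordinate is 11/15.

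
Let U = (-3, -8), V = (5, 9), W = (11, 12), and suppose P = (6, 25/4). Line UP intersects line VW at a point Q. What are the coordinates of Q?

(9, 11)

Barycentric coordinates of P with respect to UVW: (1/4, 1/4, 1/2).
On side VW the U-coordinate is zero; dropping P's U-weight 1/4 and renormalizing the remaining 1/4 : 1/2 gives weights 1/3, 2/3 on V, W.
Q = (1/3)·(5, 9) + (2/3)·(11, 12) = (9, 11).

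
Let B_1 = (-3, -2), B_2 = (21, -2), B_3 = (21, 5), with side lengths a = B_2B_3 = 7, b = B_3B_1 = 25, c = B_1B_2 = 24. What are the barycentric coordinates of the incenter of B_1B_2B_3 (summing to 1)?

The incenter has barycentric coordinates proportional to the opposite side lengths: (7 : 25 : 24).
Normalizing by 7+25+24 = 56 gives (1/8, 25/56, 3/7).

(1/8, 25/56, 3/7)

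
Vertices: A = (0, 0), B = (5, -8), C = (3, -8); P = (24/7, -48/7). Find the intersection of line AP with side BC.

(4, -8)

Barycentric coordinates of P with respect to ABC: (1/7, 3/7, 3/7).
On side BC the A-coordinate is zero; dropping P's A-weight 1/7 and renormalizing the remaining 3/7 : 3/7 gives weights 1/2, 1/2 on B, C.
Q = (1/2)·(5, -8) + (1/2)·(3, -8) = (4, -8).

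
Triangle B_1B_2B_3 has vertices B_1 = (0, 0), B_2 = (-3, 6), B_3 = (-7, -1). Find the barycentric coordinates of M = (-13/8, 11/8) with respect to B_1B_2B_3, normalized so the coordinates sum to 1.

(5/8, 1/4, 1/8)

Signed area of the reference triangle: [B_1B_2B_3] = ½·(0·(6−(-1)) + (-3)·(-1−0) + (-7)·(0−6)) = ½·(0 + 3 + 42) = 45/2.
[MB_2B_3] = ½·((-13/8)·(6−(-1)) + (-3)·(-1−(11/8)) + (-7)·(11/8−6)) = ½·(-91/8 + 57/8 + 259/8) = 225/16, so the B_1-coordinate is (225/16)/(45/2) = 5/8.
[B_1MB_3] = ½·(0·(11/8−(-1)) + (-13/8)·(-1−0) + (-7)·(0−(11/8))) = ½·(0 + 13/8 + 77/8) = 45/8, so the B_2-coordinate is 1/4.
[B_1B_2M] = ½·(0·(6−(11/8)) + (-3)·(11/8−0) + (-13/8)·(0−6)) = ½·(0 − 33/8 + 39/4) = 45/16, so the B_3-coordinate is 1/8.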